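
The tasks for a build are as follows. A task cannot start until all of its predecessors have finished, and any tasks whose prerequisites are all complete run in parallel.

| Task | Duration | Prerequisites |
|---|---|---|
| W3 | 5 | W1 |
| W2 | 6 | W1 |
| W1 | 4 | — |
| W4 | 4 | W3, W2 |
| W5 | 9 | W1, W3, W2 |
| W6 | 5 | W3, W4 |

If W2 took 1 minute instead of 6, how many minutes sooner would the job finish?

1

Actual critical path: W1→W2→W4→W6 = 4+6+4+5 = 19 ⇒ 19 minutes.
W2 lies on that path, so at 1 minute the path becomes 14 minutes.
The binding chain switches to W1→W3→W4→W6 = 4+5+4+5 = 18; finish 18 minutes.
Change in finish: 18 − 19 = -1 minutes.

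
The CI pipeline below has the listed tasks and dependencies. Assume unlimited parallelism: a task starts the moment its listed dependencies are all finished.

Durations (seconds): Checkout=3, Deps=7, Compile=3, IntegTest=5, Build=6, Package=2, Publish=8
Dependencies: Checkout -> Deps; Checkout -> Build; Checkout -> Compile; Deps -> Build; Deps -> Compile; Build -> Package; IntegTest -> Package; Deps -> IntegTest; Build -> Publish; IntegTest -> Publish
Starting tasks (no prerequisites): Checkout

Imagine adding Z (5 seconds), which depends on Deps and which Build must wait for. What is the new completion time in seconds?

Originally the project takes 24 seconds.
With Z inserted, Build now waits for max(Deps, Checkout, Z).
New critical path: Checkout→Deps→Z→Build→Publish = 3+7+5+6+8 = 29 ⇒ 29 seconds.

29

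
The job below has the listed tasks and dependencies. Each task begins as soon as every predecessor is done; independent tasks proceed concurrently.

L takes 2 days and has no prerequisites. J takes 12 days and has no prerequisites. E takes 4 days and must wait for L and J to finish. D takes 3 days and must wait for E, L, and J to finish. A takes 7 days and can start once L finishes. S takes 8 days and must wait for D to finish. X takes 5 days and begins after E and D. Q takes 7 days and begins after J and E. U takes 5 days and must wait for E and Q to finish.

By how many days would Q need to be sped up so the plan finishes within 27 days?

1

Current finish: 28 days; target: 27.
Q is on every critical path, so each day cut from Q cuts the finish by one (this holds down to a finish of 27).
Need 28 − 27 = 1 day off Q → Q becomes 6 days, finish becomes 27.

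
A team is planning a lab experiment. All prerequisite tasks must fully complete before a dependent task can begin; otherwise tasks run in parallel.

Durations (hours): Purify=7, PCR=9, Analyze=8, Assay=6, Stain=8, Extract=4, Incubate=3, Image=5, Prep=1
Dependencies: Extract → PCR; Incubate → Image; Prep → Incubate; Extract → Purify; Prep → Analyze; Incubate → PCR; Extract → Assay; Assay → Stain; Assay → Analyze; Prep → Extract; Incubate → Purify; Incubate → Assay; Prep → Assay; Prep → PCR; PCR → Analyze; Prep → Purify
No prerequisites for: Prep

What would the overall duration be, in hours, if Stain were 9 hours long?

22

Critical path before the change: Prep→Extract→PCR→Analyze = 1+4+9+8 = 22 giving 22 hours.
Stain has 3 hours of float (longest path through it is 19).
No other chain overtakes it, so the finish is 22 hours.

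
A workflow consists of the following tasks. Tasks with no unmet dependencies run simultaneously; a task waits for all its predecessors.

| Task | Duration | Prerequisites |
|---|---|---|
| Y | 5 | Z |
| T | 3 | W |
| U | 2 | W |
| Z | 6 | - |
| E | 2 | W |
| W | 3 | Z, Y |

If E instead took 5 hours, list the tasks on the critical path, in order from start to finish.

Z, Y, W, E

Baseline: Z→Y→W→T = 6+5+3+3 = 17 → 17 hours.
The longest path through E is only 16 hours, so E has float 1.
New critical path: Z→Y→W→E = 6+5+3+5 = 19 ⇒ 19 hours.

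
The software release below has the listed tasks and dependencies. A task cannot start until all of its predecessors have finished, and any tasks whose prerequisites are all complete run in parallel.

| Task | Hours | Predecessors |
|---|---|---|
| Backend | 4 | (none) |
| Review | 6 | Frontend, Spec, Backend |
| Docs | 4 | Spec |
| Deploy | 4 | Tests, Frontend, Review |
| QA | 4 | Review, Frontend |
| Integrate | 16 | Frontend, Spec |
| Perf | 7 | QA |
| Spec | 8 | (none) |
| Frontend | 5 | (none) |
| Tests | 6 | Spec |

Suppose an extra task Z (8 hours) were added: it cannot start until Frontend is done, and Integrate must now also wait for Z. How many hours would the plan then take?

Originally the plan takes 25 hours.
With Z inserted, Integrate now waits for max(Frontend, Spec, Z).
New critical path: Frontend→Z→Integrate = 5+8+16 = 29 ⇒ 29 hours.

29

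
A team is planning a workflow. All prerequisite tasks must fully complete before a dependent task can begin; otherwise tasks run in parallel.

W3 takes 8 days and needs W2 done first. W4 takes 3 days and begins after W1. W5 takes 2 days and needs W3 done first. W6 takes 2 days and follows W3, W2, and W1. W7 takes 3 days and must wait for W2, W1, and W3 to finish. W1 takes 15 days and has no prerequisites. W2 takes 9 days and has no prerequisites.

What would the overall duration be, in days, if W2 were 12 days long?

23

Baseline: W2→W3→W7 = 9+8+3 = 20 → 20 days.
Since W2 is critical, the +3 change carries straight to that chain (now 23 days).
That remains the longest chain; total 23 days.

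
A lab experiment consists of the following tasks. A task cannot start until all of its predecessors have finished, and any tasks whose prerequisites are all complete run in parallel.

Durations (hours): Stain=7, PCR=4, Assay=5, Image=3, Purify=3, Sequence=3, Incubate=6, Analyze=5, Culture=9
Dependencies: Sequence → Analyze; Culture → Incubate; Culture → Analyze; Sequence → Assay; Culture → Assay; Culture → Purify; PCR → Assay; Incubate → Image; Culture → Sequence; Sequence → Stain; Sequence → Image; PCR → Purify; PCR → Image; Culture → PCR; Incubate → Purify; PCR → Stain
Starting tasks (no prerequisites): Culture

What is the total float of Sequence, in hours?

1

Critical path: Culture→PCR→Stain = 9+4+7 = 20, so the finish is 20 hours.
Sequence finishes as early as 12 and must finish by 13.
Slack of Sequence = 10 − 9 = 1 hour.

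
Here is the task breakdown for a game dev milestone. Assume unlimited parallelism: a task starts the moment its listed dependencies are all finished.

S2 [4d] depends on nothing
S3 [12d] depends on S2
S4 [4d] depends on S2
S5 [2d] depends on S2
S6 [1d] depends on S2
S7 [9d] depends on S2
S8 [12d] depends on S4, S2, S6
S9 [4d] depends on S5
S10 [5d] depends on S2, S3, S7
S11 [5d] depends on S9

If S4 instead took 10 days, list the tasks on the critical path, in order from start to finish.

The binding path is S2→S3→S10 = 4+12+5 = 21; finish at 21 days.
The longest path through S4 is only 20 days, so S4 has float 1.
The binding chain switches to S2→S4→S8 = 4+10+12 = 26; finish 26 days.

S2, S4, S8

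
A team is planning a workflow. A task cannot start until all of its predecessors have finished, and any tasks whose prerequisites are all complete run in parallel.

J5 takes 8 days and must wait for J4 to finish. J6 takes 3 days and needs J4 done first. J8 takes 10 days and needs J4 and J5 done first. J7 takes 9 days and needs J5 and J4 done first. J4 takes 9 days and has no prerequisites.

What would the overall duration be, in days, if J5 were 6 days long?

As given, the longest chain is J4→J5→J8 = 9+8+10 = 27, so the finish is 27 days.
J5 is on the critical path; changing it to 6 makes that path 25 days.
That remains the longest chain; total 25 days.

25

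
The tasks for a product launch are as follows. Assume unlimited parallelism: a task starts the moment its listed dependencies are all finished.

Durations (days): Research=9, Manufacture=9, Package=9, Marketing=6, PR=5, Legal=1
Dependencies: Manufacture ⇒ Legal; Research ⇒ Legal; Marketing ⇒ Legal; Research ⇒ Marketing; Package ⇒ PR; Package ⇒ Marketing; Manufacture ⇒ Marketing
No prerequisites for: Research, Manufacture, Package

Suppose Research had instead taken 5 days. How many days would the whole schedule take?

The binding path is Research→Marketing→Legal = 9+6+1 = 16; finish at 16 days.
Research lies on that path, so at 5 days the path becomes 12 days.
New critical path: Manufacture→Marketing→Legal = 9+6+1 = 16 ⇒ 16 days.

16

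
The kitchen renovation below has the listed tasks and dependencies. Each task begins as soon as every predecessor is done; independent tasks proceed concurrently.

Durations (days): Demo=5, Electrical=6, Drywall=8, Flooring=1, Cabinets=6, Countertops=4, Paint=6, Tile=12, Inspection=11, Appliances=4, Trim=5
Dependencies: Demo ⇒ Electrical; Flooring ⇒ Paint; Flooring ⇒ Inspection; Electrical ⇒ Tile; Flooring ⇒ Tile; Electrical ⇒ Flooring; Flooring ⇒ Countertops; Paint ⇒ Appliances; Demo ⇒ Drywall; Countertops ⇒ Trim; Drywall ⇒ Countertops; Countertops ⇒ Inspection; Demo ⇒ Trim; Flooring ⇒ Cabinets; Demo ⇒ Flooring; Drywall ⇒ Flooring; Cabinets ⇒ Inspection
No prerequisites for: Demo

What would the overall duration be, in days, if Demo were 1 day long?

27

Baseline: Demo→Drywall→Flooring→Cabinets→Inspection = 5+8+1+6+11 = 31 → 31 days.
Demo lies on that path, so at 1 day the path becomes 27 days.
The critical path is still Demo→Drywall→Flooring→Cabinets→Inspection; finish is now 27 days.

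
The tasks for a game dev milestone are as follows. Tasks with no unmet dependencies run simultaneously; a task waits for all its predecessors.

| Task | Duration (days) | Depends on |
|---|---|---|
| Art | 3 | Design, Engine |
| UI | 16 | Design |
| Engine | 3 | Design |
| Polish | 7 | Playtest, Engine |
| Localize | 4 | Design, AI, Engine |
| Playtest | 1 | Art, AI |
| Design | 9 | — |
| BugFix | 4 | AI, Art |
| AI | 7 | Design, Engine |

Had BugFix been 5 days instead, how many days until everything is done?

27

Actual critical path: Design→Engine→AI→Playtest→Polish = 9+3+7+1+7 = 27 ⇒ 27 days.
BugFix is off the critical path — its longest chain is 23 days, giving 4 of slack.
No other chain overtakes it, so the finish is 27 days.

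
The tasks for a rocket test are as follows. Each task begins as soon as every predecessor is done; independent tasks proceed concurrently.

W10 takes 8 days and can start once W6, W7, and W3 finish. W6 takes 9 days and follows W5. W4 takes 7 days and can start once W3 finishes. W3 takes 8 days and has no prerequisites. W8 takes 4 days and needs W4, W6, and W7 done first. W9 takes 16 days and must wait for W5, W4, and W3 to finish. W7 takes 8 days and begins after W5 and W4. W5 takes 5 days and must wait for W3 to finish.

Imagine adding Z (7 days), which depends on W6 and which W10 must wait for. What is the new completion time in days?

Originally the plan takes 31 days.
With Z inserted, W10 now waits for max(W6, W7, W3, Z).
New critical path: W3→W5→W6→Z→W10 = 8+5+9+7+8 = 37 ⇒ 37 days.

37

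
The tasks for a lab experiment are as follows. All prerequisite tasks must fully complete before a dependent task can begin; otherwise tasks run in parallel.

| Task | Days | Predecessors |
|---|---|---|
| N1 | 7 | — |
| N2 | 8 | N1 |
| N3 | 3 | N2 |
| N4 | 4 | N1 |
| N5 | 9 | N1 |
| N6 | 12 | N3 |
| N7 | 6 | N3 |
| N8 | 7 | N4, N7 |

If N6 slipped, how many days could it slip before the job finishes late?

1

The longest chain is N1→N2→N3→N7→N8 = 7+8+3+6+7 = 31; overall finish 31 days.
Longest path through N6: 30 days (earliest finish 30, latest finish 31).
Slack of N6 = 19 − 18 = 1 day.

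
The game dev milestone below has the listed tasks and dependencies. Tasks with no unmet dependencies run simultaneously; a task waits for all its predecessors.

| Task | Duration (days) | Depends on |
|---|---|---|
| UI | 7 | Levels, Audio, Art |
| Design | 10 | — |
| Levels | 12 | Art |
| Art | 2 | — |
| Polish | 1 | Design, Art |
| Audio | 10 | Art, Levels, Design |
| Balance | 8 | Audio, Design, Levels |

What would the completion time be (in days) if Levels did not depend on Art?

30

Original critical path: Art→Levels→Audio→Balance = 2+12+10+8 = 32 ⇒ 32 days.
Without Art→Levels, Levels's earliest start moves from 2 to 0.
The longest chain is now Levels→Audio→Balance = 12+10+8 = 30, so the job takes 30 days.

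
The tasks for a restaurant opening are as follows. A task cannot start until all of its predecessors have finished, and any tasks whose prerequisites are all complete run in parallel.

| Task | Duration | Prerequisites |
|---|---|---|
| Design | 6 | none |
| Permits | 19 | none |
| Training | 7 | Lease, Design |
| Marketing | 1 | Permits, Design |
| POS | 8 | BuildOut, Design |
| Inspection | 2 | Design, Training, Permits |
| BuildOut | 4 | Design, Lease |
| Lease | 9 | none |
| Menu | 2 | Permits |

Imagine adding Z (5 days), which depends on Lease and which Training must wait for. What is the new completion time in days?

Originally the project takes 21 days.
With Z inserted, Training now waits for max(Lease, Design, Z).
New critical path: Lease→Z→Training→Inspection = 9+5+7+2 = 23 ⇒ 23 days.

23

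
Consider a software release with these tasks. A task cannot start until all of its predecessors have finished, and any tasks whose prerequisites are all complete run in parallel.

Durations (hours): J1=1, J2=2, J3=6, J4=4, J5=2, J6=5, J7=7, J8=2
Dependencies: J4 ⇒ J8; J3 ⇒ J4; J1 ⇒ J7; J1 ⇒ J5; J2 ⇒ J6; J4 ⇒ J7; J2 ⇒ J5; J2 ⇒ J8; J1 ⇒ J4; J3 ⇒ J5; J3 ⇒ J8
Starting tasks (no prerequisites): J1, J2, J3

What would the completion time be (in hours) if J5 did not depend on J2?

With the dependency in place, J3→J4→J7 = 6+4+7 = 17 sets the finish at 17 hours.
Dropping J2→J5 doesn't change J5's earliest start (6); another predecessor still binds.
The longest chain is now J3→J4→J7 = 6+4+7 = 17, so the software release takes 17 hours.

17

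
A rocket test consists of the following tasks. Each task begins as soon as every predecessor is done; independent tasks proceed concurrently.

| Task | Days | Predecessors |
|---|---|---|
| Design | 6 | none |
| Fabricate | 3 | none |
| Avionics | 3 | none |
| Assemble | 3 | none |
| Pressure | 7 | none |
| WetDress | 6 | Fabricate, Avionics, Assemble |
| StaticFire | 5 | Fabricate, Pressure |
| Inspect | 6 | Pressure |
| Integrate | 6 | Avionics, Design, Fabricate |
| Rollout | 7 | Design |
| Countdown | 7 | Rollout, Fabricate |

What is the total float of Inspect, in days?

Critical path: Design→Rollout→Countdown = 6+7+7 = 20, so the finish is 20 days.
Longest path through Inspect: 13 days (earliest finish 13, latest finish 20).
Slack of Inspect = 14 − 7 = 7 days.

7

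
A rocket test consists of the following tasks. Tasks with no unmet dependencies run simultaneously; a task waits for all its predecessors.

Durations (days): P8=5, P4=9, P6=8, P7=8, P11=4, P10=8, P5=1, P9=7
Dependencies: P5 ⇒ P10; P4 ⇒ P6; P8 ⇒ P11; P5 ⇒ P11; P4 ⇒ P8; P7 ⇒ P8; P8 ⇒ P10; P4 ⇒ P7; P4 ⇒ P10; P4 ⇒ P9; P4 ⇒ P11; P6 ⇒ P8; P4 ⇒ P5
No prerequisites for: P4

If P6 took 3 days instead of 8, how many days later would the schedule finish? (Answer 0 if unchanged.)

0

The binding path is P4→P6→P8→P10 = 9+8+5+8 = 30; finish at 30 days.
P6 is on the critical path; changing it to 3 makes that path 25 days.
The binding chain switches to P4→P7→P8→P10 = 9+8+5+8 = 30; finish 30 days.
Change in finish: 30 − 30 = +0 days.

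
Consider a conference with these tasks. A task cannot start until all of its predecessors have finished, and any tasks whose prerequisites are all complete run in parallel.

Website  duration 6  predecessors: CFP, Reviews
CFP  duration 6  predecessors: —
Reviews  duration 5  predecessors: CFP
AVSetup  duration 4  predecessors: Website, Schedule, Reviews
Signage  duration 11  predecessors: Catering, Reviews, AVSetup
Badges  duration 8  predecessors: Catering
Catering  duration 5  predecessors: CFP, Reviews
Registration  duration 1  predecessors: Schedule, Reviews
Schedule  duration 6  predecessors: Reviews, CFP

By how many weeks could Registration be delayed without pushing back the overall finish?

Critical path: CFP→Reviews→Schedule→AVSetup→Signage = 6+5+6+4+11 = 32, so the finish is 32 weeks.
The longest chain containing Registration totals 18 weeks.
Slack of Registration = 31 − 17 = 14 weeks.

14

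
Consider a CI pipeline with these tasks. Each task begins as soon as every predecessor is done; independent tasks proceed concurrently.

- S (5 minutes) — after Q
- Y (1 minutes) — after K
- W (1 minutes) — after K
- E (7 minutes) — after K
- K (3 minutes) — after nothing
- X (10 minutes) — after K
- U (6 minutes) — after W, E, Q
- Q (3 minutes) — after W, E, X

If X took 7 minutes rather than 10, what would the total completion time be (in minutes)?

19

Baseline: K→X→Q→U = 3+10+3+6 = 22 → 22 minutes.
Since X is critical, the -3 change carries straight to that chain (now 19 minutes).
The critical path is still K→X→Q→U; finish is now 19 minutes.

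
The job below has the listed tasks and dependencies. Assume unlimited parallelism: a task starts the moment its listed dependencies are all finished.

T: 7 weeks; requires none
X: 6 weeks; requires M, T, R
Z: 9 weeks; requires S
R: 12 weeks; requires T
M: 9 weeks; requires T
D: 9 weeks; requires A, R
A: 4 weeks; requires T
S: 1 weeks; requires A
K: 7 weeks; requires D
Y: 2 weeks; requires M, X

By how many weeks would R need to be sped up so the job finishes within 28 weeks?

Current finish: 35 weeks; target: 28.
R is on every critical path, so each week cut from R cuts the finish by one (this holds down to a finish of 27).
Need 35 − 28 = 7 weeks off R → R becomes 5 weeks, finish becomes 28.

7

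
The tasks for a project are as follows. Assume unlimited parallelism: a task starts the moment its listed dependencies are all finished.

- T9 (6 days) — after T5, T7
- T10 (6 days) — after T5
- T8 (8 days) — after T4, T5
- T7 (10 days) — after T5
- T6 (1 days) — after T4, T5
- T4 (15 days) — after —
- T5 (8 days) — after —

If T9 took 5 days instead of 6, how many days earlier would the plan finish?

1

Actual critical path: T5→T7→T9 = 8+10+6 = 24 ⇒ 24 days.
T9 is on the critical path; changing it to 5 makes that path 23 days.
The binding chain switches to T4→T8 = 15+8 = 23; finish 23 days.
Change in finish: 23 − 24 = -1 days.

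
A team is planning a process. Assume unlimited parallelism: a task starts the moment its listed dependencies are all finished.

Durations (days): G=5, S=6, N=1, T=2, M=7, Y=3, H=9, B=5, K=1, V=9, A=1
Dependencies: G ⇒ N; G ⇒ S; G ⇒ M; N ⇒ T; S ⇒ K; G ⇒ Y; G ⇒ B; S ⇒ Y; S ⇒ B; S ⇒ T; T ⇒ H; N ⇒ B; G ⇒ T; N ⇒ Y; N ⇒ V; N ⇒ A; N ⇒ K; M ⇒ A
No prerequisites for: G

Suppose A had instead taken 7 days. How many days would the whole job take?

22

The binding path is G→S→T→H = 5+6+2+9 = 22; finish at 22 days.
A is off the critical path — its longest chain is 13 days, giving 9 of slack.
No other chain overtakes it, so the finish is 22 days.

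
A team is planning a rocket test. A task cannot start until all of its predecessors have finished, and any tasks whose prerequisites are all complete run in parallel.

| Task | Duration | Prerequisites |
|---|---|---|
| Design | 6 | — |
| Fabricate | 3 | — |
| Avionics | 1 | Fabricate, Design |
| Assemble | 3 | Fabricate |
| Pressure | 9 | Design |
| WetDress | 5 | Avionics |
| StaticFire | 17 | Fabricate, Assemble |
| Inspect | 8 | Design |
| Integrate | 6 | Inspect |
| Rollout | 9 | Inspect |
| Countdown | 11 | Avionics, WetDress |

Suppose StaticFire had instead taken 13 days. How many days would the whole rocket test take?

Baseline: Fabricate→Assemble→StaticFire = 3+3+17 = 23 → 23 days.
StaticFire lies on that path, so at 13 days the path becomes 19 days.
New critical path: Design→Avionics→WetDress→Countdown = 6+1+5+11 = 23 ⇒ 23 days.

23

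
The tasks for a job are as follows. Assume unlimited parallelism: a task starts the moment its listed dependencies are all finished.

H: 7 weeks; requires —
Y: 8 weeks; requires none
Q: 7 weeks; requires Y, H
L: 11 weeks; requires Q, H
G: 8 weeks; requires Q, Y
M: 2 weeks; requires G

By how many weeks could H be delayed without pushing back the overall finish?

1

The longest chain is Y→Q→L = 8+7+11 = 26; overall finish 26 weeks.
The longest chain containing H totals 25 weeks.
Slack of H = 1 − 0 = 1 week.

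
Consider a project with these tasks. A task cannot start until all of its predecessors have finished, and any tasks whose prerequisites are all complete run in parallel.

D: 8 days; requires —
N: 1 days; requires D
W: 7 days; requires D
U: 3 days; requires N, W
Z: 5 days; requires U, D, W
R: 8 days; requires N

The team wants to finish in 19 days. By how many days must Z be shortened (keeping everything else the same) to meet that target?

4

Current finish: 23 days; target: 19.
Z is on every critical path, so each day cut from Z cuts the finish by one (this holds down to a finish of 19).
Need 23 − 19 = 4 days off Z → Z becomes 1 day, finish becomes 19.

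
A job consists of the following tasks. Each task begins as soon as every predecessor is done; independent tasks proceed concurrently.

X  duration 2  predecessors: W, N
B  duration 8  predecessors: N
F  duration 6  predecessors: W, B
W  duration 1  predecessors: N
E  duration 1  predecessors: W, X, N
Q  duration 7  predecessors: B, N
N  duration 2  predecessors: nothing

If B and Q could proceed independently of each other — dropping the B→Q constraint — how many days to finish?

Original critical path: N→B→Q = 2+8+7 = 17 ⇒ 17 days.
Without B→Q, Q's earliest start moves from 10 to 2.
New critical path: N→B→F = 2+8+6 = 16 ⇒ 16 days.

16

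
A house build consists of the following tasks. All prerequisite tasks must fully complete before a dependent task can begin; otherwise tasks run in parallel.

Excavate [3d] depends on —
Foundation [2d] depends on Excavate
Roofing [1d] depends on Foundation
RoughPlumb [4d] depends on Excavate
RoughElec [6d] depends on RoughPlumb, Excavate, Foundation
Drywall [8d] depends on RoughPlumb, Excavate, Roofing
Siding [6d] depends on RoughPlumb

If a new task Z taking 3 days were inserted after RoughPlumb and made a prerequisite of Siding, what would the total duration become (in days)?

16

Originally the schedule takes 15 days.
With Z inserted, Siding now waits for max(RoughPlumb, Z).
New critical path: Excavate→RoughPlumb→Z→Siding = 3+4+3+6 = 16 ⇒ 16 days.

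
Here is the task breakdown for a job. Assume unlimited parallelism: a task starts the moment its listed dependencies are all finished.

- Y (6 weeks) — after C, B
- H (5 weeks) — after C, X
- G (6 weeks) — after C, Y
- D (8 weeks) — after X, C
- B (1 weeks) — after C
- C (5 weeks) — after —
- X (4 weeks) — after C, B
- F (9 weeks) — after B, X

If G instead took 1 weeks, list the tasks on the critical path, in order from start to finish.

As given, the longest chain is C→B→X→F = 5+1+4+9 = 19, so the finish is 19 weeks.
G has 1 week of float (longest path through it is 18).
The critical path is still C→B→X→F; finish is now 19 weeks.

C, B, X, F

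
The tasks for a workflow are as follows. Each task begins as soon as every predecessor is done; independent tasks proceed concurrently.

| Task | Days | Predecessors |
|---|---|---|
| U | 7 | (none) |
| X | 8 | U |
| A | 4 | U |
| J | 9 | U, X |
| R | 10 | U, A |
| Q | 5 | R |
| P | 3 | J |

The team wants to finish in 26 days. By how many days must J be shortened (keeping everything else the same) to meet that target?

Current finish: 27 days; target: 26.
J is on every critical path, so each day cut from J cuts the finish by one (this holds down to a finish of 26).
Need 27 − 26 = 1 day off J → J becomes 8 days, finish becomes 26.

1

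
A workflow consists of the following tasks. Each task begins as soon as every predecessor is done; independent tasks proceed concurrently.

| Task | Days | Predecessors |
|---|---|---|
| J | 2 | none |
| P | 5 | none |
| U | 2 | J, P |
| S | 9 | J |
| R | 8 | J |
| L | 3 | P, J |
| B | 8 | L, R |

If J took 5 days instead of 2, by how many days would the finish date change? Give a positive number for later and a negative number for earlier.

Baseline: J→R→B = 2+8+8 = 18 → 18 days.
J lies on that path, so at 5 days the path becomes 21 days.
The critical path is still J→R→B; finish is now 21 days.
Change in finish: 21 − 18 = +3 days.

3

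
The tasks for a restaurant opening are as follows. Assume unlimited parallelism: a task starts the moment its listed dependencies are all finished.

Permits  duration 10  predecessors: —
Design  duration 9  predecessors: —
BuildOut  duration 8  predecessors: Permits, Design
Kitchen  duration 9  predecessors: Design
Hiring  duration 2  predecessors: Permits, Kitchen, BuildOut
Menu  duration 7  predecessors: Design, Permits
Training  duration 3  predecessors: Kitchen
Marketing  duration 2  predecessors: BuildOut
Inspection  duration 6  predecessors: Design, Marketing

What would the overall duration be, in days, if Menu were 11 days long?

Critical path before the change: Permits→BuildOut→Marketing→Inspection = 10+8+2+6 = 26 giving 26 days.
Menu is off the critical path — its longest chain is 17 days, giving 9 of slack.
The critical path is still Permits→BuildOut→Marketing→Inspection; finish is now 26 days.

26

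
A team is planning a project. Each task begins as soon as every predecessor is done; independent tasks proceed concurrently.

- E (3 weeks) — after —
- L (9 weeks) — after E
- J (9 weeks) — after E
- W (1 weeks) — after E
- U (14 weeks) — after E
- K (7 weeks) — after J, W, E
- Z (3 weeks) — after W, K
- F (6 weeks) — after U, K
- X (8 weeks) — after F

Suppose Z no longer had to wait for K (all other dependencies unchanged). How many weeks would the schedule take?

33

With the dependency in place, E→J→K→F→X = 3+9+7+6+8 = 33 sets the finish at 33 weeks.
Without K→Z, Z's earliest start moves from 19 to 4.
New critical path: E→J→K→F→X = 3+9+7+6+8 = 33 ⇒ 33 weeks.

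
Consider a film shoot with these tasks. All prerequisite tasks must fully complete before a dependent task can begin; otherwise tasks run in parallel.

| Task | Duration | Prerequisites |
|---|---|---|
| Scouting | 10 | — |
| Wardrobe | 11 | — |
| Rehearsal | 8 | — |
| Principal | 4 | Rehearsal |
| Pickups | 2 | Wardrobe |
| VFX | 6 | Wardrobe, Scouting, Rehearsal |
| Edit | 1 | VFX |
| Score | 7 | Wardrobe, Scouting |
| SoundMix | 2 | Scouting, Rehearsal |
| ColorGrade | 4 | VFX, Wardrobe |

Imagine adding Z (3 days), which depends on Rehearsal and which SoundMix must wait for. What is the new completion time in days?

Originally the plan takes 21 days.
With Z inserted, SoundMix now waits for max(Scouting, Rehearsal, Z).
New critical path: Wardrobe→VFX→ColorGrade = 11+6+4 = 21 ⇒ 21 days.

21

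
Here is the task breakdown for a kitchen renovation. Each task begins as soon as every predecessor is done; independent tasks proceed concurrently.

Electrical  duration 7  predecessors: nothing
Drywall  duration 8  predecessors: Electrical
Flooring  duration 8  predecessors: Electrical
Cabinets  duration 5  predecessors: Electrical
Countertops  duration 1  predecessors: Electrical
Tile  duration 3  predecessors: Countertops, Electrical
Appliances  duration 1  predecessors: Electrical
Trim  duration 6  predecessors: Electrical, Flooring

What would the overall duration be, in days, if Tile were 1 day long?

The binding path is Electrical→Flooring→Trim = 7+8+6 = 21; finish at 21 days.
The longest path through Tile is only 11 days, so Tile has float 10.
The critical path is still Electrical→Flooring→Trim; finish is now 21 days.

21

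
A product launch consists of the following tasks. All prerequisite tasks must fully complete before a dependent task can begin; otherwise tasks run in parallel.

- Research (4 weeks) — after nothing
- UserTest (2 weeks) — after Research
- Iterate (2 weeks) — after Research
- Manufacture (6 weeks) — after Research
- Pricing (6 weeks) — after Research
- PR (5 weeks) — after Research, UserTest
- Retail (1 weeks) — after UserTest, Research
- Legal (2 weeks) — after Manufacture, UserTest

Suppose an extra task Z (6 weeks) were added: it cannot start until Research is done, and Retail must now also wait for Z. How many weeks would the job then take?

12

Originally the job takes 12 weeks.
With Z inserted, Retail now waits for max(UserTest, Research, Z).
New critical path: Research→Manufacture→Legal = 4+6+2 = 12 ⇒ 12 weeks.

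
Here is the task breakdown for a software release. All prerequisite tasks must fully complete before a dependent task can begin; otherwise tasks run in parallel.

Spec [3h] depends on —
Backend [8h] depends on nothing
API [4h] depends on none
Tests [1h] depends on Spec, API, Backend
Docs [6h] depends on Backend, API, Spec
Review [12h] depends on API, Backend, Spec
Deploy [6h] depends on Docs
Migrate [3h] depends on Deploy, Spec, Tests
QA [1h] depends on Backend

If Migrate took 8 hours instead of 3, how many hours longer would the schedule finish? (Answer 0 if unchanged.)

5

Baseline: Backend→Docs→Deploy→Migrate = 8+6+6+3 = 23 → 23 hours.
Migrate is on the critical path; changing it to 8 makes that path 28 hours.
No other chain overtakes it, so the finish is 28 hours.
Change in finish: 28 − 23 = +5 hours.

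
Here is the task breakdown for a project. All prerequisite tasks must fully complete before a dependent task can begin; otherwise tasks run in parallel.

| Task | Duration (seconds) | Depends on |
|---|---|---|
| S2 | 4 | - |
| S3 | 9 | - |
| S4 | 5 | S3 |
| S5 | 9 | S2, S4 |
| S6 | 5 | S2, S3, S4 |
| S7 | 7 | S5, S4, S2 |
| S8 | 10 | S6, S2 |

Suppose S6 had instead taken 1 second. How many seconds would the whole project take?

Baseline: S3→S4→S5→S7 = 9+5+9+7 = 30 → 30 seconds.
S6 is off the critical path — its longest chain is 29 seconds, giving 1 of slack.
That remains the longest chain; total 30 seconds.

30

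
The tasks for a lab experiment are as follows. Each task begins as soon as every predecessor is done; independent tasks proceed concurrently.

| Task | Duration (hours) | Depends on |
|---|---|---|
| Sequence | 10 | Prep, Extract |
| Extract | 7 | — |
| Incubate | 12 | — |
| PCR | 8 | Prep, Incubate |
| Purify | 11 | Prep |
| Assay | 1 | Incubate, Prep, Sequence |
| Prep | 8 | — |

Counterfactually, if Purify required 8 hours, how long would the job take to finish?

20

Critical path before the change: Incubate→PCR = 12+8 = 20 giving 20 hours.
Purify is off the critical path — its longest chain is 19 hours, giving 1 of slack.
No other chain overtakes it, so the finish is 20 hours.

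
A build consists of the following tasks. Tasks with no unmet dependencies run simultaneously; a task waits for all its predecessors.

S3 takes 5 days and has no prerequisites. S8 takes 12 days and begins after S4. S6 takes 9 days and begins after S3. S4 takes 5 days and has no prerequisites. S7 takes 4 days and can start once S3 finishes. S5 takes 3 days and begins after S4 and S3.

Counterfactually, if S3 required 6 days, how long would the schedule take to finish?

17

Baseline: S4→S8 = 5+12 = 17 → 17 days.
S3 is off the critical path — its longest chain is 14 days, giving 3 of slack.
That remains the longest chain; total 17 days.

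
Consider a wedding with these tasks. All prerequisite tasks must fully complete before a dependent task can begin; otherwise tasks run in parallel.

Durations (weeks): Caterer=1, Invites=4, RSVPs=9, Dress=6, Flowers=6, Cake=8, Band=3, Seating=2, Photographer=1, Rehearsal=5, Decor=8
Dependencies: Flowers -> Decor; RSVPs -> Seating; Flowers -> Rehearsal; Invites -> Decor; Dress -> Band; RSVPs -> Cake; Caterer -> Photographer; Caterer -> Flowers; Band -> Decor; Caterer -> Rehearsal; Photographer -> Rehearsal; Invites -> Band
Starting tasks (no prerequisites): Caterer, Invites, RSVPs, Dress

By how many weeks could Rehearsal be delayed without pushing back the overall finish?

Critical path: RSVPs→Cake = 9+8 = 17, so the finish is 17 weeks.
The longest chain containing Rehearsal totals 12 weeks.
So Rehearsal can slip 17 − 12 = 5 weeks.

5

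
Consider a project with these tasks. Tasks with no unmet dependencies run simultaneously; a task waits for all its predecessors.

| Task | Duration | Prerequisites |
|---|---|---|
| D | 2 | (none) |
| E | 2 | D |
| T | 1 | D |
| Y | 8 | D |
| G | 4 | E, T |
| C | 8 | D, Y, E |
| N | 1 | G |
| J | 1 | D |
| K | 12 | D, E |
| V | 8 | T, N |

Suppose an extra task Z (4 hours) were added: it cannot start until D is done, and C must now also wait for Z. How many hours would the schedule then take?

18

Originally the schedule takes 18 hours.
With Z inserted, C now waits for max(D, Y, E, Z).
New critical path: D→Y→C = 2+8+8 = 18 ⇒ 18 hours.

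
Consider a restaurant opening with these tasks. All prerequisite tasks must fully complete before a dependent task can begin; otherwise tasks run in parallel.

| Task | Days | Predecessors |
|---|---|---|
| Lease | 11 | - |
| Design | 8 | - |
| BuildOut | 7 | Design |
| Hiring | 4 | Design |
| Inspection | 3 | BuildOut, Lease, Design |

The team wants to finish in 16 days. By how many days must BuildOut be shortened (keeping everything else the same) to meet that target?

Current finish: 18 days; target: 16.
BuildOut is on every critical path, so each day cut from BuildOut cuts the finish by one (this holds down to a finish of 14).
Need 18 − 16 = 2 days off BuildOut → BuildOut becomes 5 days, finish becomes 16.

2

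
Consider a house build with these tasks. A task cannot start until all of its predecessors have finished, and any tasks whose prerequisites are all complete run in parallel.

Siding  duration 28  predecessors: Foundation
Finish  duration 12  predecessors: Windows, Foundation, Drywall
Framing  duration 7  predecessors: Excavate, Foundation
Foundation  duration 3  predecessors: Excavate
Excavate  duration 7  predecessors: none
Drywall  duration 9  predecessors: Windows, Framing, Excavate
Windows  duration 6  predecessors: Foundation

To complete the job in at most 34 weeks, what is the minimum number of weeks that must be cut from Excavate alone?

4

Current finish: 38 weeks; target: 34.
Excavate is on every critical path, so each week cut from Excavate cuts the finish by one (this holds down to a finish of 32).
Need 38 − 34 = 4 weeks off Excavate → Excavate becomes 3 weeks, finish becomes 34.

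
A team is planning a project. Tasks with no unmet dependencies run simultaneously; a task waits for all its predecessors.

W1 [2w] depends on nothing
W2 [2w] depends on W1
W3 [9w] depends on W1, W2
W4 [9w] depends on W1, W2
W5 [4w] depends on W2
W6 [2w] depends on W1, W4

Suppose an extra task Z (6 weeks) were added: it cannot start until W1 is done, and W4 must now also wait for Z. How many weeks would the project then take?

Originally the project takes 15 weeks.
With Z inserted, W4 now waits for max(W1, W2, Z).
New critical path: W1→Z→W4→W6 = 2+6+9+2 = 19 ⇒ 19 weeks.

19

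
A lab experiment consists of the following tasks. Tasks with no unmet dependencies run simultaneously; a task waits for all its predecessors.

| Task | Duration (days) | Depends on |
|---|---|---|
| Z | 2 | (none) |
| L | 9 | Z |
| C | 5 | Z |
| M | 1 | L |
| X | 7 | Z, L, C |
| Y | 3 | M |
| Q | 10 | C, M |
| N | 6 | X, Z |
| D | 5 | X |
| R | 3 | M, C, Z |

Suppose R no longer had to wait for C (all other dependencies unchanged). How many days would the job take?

Original critical path: Z→L→X→N = 2+9+7+6 = 24 ⇒ 24 days.
Dropping C→R doesn't change R's earliest start (12); another predecessor still binds.
After: Z→L→X→N = 2+9+7+6 = 24 → 24 days.

24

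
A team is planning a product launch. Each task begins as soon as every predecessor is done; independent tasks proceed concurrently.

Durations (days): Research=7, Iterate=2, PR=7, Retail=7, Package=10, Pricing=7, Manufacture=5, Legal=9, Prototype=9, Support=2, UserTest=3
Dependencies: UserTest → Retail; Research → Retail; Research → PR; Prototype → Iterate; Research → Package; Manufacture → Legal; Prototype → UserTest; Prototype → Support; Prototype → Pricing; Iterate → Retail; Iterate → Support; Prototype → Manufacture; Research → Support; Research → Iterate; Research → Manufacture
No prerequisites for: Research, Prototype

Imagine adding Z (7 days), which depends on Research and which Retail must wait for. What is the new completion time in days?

Originally the schedule takes 23 days.
With Z inserted, Retail now waits for max(Iterate, Research, UserTest, Z).
New critical path: Prototype→Manufacture→Legal = 9+5+9 = 23 ⇒ 23 days.

23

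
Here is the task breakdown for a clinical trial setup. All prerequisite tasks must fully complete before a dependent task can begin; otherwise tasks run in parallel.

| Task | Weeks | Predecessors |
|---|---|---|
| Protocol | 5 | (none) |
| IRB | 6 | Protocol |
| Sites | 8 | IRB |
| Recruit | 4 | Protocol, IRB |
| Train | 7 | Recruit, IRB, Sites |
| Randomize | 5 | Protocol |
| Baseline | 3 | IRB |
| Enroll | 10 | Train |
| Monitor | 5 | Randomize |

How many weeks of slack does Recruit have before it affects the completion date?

Protocol→IRB→Sites→Train→Enroll = 5+6+8+7+10 = 36 sets the makespan at 36 weeks.
Longest path through Recruit: 32 weeks (earliest finish 15, latest finish 19).
Float = 36 − 32 = 4.

4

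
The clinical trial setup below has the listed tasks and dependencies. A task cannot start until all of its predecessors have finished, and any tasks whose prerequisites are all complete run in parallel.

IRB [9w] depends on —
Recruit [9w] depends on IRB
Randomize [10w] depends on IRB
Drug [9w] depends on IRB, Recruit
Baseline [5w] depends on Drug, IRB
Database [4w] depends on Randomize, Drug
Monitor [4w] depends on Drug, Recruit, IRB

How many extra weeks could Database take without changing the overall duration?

IRB→Recruit→Drug→Baseline = 9+9+9+5 = 32 sets the makespan at 32 weeks.
Database finishes as early as 31 and must finish by 32.
Float = 32 − 31 = 1.

1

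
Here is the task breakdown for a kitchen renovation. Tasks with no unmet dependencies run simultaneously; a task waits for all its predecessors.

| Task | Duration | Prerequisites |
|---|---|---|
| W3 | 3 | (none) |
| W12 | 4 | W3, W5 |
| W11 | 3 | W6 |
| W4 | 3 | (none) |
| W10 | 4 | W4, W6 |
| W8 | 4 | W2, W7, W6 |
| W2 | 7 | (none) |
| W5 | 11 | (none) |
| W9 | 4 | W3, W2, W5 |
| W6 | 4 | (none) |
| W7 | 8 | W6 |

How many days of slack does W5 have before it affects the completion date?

Critical path: W6→W7→W8 = 4+8+4 = 16, so the finish is 16 days.
W5 finishes as early as 11 and must finish by 12.
So W5 can slip 12 − 11 = 1 day.

1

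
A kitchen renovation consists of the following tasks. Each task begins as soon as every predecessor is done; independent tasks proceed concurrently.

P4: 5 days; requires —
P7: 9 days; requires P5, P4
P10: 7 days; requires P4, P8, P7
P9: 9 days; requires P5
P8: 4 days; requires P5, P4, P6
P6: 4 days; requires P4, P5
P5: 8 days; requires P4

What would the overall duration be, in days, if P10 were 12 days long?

The binding path is P4→P5→P7→P10 = 5+8+9+7 = 29; finish at 29 days.
P10 is on the critical path; changing it to 12 makes that path 34 days.
No other chain overtakes it, so the finish is 34 days.

34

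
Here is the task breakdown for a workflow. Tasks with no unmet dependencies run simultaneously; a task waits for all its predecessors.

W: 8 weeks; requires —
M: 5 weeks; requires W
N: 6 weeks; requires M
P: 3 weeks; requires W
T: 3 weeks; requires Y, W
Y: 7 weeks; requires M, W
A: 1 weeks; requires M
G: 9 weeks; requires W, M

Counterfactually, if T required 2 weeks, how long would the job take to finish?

Critical path before the change: W→M→Y→T = 8+5+7+3 = 23 giving 23 weeks.
T is on the critical path; changing it to 2 makes that path 22 weeks.
New critical path: W→M→G = 8+5+9 = 22 ⇒ 22 weeks.

22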